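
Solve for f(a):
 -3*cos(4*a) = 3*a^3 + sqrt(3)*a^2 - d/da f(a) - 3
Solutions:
 f(a) = C1 + 3*a^4/4 + sqrt(3)*a^3/3 - 3*a + 3*sin(4*a)/4


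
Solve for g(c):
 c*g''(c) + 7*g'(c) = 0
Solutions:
 g(c) = C1 + C2/c^6


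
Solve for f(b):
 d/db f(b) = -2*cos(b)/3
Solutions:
 f(b) = C1 - 2*sin(b)/3


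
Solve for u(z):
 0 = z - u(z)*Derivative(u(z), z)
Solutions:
 u(z) = -sqrt(C1 + z^2)
 u(z) = sqrt(C1 + z^2)


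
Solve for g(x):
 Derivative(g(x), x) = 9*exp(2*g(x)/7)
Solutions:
 g(x) = 7*log(-sqrt(-1/(C1 + 9*x))) - 7*log(2) + 7*log(14)/2
 g(x) = 7*log(-1/(C1 + 9*x))/2 - 7*log(2) + 7*log(14)/2


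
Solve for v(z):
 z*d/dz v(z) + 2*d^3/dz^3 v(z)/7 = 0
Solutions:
 v(z) = C1 + Integral(C2*airyai(-2^(2/3)*7^(1/3)*z/2) + C3*airybi(-2^(2/3)*7^(1/3)*z/2), z)


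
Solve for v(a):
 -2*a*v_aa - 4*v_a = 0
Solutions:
 v(a) = C1 + C2/a


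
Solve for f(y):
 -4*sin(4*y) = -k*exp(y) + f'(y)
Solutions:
 f(y) = C1 + k*exp(y) + cos(4*y)


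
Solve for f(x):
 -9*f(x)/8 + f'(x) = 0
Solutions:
 f(x) = C1*exp(9*x/8)


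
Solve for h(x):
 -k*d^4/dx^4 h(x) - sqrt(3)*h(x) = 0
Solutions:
 h(x) = C1*exp(-3^(1/8)*x*(-1/k)^(1/4)) + C2*exp(3^(1/8)*x*(-1/k)^(1/4)) + C3*exp(-3^(1/8)*I*x*(-1/k)^(1/4)) + C4*exp(3^(1/8)*I*x*(-1/k)^(1/4))


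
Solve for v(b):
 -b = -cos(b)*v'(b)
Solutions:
 v(b) = C1 + Integral(b/cos(b), b)


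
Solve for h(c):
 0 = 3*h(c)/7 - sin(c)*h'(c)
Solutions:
 h(c) = C1*(cos(c) - 1)^(3/14)/(cos(c) + 1)^(3/14)


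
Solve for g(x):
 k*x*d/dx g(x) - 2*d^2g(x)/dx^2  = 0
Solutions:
 g(x) = Piecewise((-sqrt(pi)*C1*erf(x*sqrt(-k)/2)/sqrt(-k) - C2, (k > 0) | (k < 0)), (-C1*x - C2, True))


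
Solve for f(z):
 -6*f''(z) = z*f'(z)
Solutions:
 f(z) = C1 + C2*erf(sqrt(3)*z/6)


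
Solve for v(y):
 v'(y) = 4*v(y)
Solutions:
 v(y) = C1*exp(4*y)


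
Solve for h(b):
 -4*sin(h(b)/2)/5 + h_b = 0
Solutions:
 -4*b/5 + log(cos(h(b)/2) - 1) - log(cos(h(b)/2) + 1) = C1


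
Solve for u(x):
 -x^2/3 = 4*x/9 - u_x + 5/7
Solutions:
 u(x) = C1 + x^3/9 + 2*x^2/9 + 5*x/7


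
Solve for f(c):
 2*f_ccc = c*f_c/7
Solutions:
 f(c) = C1 + Integral(C2*airyai(14^(2/3)*c/14) + C3*airybi(14^(2/3)*c/14), c)


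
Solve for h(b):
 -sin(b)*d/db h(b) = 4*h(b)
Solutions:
 h(b) = C1*(cos(b)^2 + 2*cos(b) + 1)/(cos(b)^2 - 2*cos(b) + 1)


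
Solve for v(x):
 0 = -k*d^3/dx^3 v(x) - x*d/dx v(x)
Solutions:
 v(x) = C1 + Integral(C2*airyai(x*(-1/k)^(1/3)) + C3*airybi(x*(-1/k)^(1/3)), x)


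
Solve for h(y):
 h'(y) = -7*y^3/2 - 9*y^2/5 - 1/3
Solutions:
 h(y) = C1 - 7*y^4/8 - 3*y^3/5 - y/3


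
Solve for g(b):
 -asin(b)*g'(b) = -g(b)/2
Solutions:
 g(b) = C1*exp(Integral(1/asin(b), b)/2)


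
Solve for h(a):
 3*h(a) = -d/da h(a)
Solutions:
 h(a) = C1*exp(-3*a)


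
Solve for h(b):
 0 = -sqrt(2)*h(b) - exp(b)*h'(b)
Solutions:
 h(b) = C1*exp(sqrt(2)*exp(-b))


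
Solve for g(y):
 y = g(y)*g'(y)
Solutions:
 g(y) = -sqrt(C1 + y^2)
 g(y) = sqrt(C1 + y^2)


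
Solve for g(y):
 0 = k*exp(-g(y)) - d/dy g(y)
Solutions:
 g(y) = log(C1 + k*y)


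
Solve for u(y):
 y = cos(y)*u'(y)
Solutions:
 u(y) = C1 + Integral(y/cos(y), y)


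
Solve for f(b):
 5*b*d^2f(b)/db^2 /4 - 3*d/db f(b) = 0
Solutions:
 f(b) = C1 + C2*b^(17/5)


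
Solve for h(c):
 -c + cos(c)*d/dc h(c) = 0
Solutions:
 h(c) = C1 + Integral(c/cos(c), c)


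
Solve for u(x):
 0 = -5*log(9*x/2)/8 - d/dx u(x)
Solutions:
 u(x) = C1 - 5*x*log(x)/8 - 5*x*log(3)/4 + 5*x*log(2)/8 + 5*x/8


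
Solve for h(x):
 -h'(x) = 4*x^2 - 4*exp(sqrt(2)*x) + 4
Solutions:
 h(x) = C1 - 4*x^3/3 - 4*x + 2*sqrt(2)*exp(sqrt(2)*x)


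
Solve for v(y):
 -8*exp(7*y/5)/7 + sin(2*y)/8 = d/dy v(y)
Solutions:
 v(y) = C1 - 40*exp(7*y/5)/49 - cos(2*y)/16


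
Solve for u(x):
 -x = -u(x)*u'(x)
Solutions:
 u(x) = -sqrt(C1 + x^2)
 u(x) = sqrt(C1 + x^2)


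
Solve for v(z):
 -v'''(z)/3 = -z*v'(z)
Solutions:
 v(z) = C1 + Integral(C2*airyai(3^(1/3)*z) + C3*airybi(3^(1/3)*z), z)


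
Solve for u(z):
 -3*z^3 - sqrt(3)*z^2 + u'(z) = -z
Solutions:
 u(z) = C1 + 3*z^4/4 + sqrt(3)*z^3/3 - z^2/2


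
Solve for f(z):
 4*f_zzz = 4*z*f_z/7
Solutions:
 f(z) = C1 + Integral(C2*airyai(7^(2/3)*z/7) + C3*airybi(7^(2/3)*z/7), z)


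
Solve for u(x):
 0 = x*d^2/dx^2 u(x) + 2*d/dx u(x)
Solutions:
 u(x) = C1 + C2/x


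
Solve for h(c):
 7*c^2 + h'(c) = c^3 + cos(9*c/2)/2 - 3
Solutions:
 h(c) = C1 + c^4/4 - 7*c^3/3 - 3*c + sin(9*c/2)/9


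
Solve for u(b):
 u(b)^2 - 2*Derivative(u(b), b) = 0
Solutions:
 u(b) = -2/(C1 + b)


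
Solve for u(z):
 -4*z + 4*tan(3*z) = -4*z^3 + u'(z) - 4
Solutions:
 u(z) = C1 + z^4 - 2*z^2 + 4*z - 4*log(cos(3*z))/3


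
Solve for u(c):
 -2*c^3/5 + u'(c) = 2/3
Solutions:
 u(c) = C1 + c^4/10 + 2*c/3


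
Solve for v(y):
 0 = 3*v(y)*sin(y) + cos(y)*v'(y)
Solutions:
 v(y) = C1*cos(y)^3


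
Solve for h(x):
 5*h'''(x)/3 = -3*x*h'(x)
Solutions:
 h(x) = C1 + Integral(C2*airyai(-15^(2/3)*x/5) + C3*airybi(-15^(2/3)*x/5), x)


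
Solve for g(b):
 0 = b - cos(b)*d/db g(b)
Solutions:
 g(b) = C1 + Integral(b/cos(b), b)


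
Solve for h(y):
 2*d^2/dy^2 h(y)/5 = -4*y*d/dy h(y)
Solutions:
 h(y) = C1 + C2*erf(sqrt(5)*y)


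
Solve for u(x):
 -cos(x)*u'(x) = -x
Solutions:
 u(x) = C1 + Integral(x/cos(x), x)


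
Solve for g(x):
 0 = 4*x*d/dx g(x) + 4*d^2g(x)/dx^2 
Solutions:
 g(x) = C1 + C2*erf(sqrt(2)*x/2)


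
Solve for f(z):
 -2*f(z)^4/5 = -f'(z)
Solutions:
 f(z) = 5^(1/3)*(-1/(C1 + 6*z))^(1/3)
 f(z) = 5^(1/3)*(-1/(C1 + 2*z))^(1/3)*(-3^(2/3) - 3*3^(1/6)*I)/6
 f(z) = 5^(1/3)*(-1/(C1 + 2*z))^(1/3)*(-3^(2/3) + 3*3^(1/6)*I)/6


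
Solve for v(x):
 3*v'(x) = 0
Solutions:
 v(x) = C1


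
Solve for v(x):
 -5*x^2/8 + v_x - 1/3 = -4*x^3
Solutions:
 v(x) = C1 - x^4 + 5*x^3/24 + x/3


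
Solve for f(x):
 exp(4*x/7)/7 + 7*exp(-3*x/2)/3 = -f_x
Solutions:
 f(x) = C1 - exp(4*x/7)/4 + 14*exp(-3*x/2)/9


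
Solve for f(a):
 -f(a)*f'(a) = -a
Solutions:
 f(a) = -sqrt(C1 + a^2)
 f(a) = sqrt(C1 + a^2)


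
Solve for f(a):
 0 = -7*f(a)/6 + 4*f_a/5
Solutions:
 f(a) = C1*exp(35*a/24)


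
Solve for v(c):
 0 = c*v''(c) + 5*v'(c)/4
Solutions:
 v(c) = C1 + C2/c^(1/4)


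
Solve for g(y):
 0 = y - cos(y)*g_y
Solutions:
 g(y) = C1 + Integral(y/cos(y), y)


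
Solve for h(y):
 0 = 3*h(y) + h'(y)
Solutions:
 h(y) = C1*exp(-3*y)


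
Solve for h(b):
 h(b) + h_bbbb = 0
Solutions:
 h(b) = (C1*sin(sqrt(2)*b/2) + C2*cos(sqrt(2)*b/2))*exp(-sqrt(2)*b/2) + (C3*sin(sqrt(2)*b/2) + C4*cos(sqrt(2)*b/2))*exp(sqrt(2)*b/2)


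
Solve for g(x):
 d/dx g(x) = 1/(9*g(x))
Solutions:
 g(x) = -sqrt(C1 + 2*x)/3
 g(x) = sqrt(C1 + 2*x)/3


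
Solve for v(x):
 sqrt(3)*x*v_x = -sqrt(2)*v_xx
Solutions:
 v(x) = C1 + C2*erf(6^(1/4)*x/2)


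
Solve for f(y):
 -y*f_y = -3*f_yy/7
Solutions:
 f(y) = C1 + C2*erfi(sqrt(42)*y/6)


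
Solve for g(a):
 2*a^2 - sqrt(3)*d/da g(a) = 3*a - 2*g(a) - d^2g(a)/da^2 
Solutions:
 g(a) = -a^2 - sqrt(3)*a + 3*a/2 + (C1*sin(sqrt(5)*a/2) + C2*cos(sqrt(5)*a/2))*exp(sqrt(3)*a/2) - 1/2 + 3*sqrt(3)/4


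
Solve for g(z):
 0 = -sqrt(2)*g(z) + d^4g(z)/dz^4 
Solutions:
 g(z) = C1*exp(-2^(1/8)*z) + C2*exp(2^(1/8)*z) + C3*sin(2^(1/8)*z) + C4*cos(2^(1/8)*z)


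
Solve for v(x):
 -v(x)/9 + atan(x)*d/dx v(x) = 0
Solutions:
 v(x) = C1*exp(Integral(1/atan(x), x)/9)


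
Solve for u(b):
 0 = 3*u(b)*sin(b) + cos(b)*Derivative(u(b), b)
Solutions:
 u(b) = C1*cos(b)^3


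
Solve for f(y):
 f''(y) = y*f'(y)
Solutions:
 f(y) = C1 + C2*erfi(sqrt(2)*y/2)


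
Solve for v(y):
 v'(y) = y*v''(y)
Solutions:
 v(y) = C1 + C2*y^2


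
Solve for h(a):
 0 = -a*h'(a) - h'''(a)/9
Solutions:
 h(a) = C1 + Integral(C2*airyai(-3^(2/3)*a) + C3*airybi(-3^(2/3)*a), a)


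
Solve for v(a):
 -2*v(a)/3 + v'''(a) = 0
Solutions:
 v(a) = C3*exp(2^(1/3)*3^(2/3)*a/3) + (C1*sin(2^(1/3)*3^(1/6)*a/2) + C2*cos(2^(1/3)*3^(1/6)*a/2))*exp(-2^(1/3)*3^(2/3)*a/6)


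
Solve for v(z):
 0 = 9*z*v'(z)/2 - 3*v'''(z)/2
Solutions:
 v(z) = C1 + Integral(C2*airyai(3^(1/3)*z) + C3*airybi(3^(1/3)*z), z)


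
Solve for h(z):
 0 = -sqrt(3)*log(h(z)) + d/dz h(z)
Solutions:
 li(h(z)) = C1 + sqrt(3)*z


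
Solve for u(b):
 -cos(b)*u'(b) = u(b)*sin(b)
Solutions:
 u(b) = C1*cos(b)


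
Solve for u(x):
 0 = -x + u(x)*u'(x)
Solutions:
 u(x) = -sqrt(C1 + x^2)
 u(x) = sqrt(C1 + x^2)


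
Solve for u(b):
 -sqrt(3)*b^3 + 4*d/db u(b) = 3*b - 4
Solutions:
 u(b) = C1 + sqrt(3)*b^4/16 + 3*b^2/8 - b


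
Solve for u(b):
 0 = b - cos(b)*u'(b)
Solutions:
 u(b) = C1 + Integral(b/cos(b), b)


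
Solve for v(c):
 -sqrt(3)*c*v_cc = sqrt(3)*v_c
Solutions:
 v(c) = C1 + C2*log(c)


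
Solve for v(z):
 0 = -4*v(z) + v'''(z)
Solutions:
 v(z) = C3*exp(2^(2/3)*z) + (C1*sin(2^(2/3)*sqrt(3)*z/2) + C2*cos(2^(2/3)*sqrt(3)*z/2))*exp(-2^(2/3)*z/2)


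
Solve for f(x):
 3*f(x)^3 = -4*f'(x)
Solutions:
 f(x) = -sqrt(2)*sqrt(-1/(C1 - 3*x))
 f(x) = sqrt(2)*sqrt(-1/(C1 - 3*x))


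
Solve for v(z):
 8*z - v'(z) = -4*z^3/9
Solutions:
 v(z) = C1 + z^4/9 + 4*z^2


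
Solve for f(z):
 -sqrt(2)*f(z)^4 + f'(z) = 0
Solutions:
 f(z) = (-1/(C1 + 3*sqrt(2)*z))^(1/3)
 f(z) = (-1/(C1 + sqrt(2)*z))^(1/3)*(-3^(2/3) - 3*3^(1/6)*I)/6
 f(z) = (-1/(C1 + sqrt(2)*z))^(1/3)*(-3^(2/3) + 3*3^(1/6)*I)/6


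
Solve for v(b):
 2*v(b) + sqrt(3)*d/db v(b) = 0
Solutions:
 v(b) = C1*exp(-2*sqrt(3)*b/3)


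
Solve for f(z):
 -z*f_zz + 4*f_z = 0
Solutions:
 f(z) = C1 + C2*z^5


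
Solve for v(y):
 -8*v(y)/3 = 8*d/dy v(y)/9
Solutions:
 v(y) = C1*exp(-3*y)


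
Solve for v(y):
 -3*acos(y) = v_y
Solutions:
 v(y) = C1 - 3*y*acos(y) + 3*sqrt(1 - y^2)


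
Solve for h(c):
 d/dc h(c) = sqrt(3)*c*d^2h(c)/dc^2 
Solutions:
 h(c) = C1 + C2*c^(sqrt(3)/3 + 1)


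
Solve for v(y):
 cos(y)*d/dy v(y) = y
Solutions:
 v(y) = C1 + Integral(y/cos(y), y)


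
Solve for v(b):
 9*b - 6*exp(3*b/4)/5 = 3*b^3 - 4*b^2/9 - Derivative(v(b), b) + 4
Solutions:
 v(b) = C1 + 3*b^4/4 - 4*b^3/27 - 9*b^2/2 + 4*b + 8*exp(3*b/4)/5


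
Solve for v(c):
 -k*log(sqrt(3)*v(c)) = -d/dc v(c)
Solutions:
 Integral(1/(2*log(_y) + log(3)), (_y, v(c))) = C1 + c*k/2


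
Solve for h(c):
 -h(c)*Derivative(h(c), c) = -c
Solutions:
 h(c) = -sqrt(C1 + c^2)
 h(c) = sqrt(C1 + c^2)


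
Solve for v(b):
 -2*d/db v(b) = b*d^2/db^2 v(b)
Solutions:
 v(b) = C1 + C2/b


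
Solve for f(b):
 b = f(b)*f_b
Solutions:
 f(b) = -sqrt(C1 + b^2)
 f(b) = sqrt(C1 + b^2)


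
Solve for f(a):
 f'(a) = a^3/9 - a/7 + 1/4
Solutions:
 f(a) = C1 + a^4/36 - a^2/14 + a/4


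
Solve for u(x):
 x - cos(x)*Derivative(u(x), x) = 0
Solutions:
 u(x) = C1 + Integral(x/cos(x), x)


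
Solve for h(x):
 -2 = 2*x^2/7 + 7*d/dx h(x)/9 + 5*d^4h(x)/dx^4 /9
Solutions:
 h(x) = C1 + C4*exp(-5^(2/3)*7^(1/3)*x/5) - 6*x^3/49 - 18*x/7 + (C2*sin(sqrt(3)*5^(2/3)*7^(1/3)*x/10) + C3*cos(sqrt(3)*5^(2/3)*7^(1/3)*x/10))*exp(5^(2/3)*7^(1/3)*x/10)


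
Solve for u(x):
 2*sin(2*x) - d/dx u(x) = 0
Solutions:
 u(x) = C1 - cos(2*x)


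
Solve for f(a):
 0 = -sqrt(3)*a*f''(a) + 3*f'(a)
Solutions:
 f(a) = C1 + C2*a^(1 + sqrt(3))


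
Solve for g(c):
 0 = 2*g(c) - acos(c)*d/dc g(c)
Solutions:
 g(c) = C1*exp(2*Integral(1/acos(c), c))


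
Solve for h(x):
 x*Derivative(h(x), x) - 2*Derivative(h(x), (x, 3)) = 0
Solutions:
 h(x) = C1 + Integral(C2*airyai(2^(2/3)*x/2) + C3*airybi(2^(2/3)*x/2), x)


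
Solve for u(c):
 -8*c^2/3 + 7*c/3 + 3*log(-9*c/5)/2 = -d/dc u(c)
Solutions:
 u(c) = C1 + 8*c^3/9 - 7*c^2/6 - 3*c*log(-c)/2 + c*(-3*log(3) + 3/2 + 3*log(5)/2)


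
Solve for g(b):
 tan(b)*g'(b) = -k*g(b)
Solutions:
 g(b) = C1*exp(-k*log(sin(b)))


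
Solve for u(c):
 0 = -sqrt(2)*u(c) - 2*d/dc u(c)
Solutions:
 u(c) = C1*exp(-sqrt(2)*c/2)


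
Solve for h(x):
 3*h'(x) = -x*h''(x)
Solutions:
 h(x) = C1 + C2/x^2


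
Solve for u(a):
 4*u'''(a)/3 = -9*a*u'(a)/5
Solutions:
 u(a) = C1 + Integral(C2*airyai(-3*50^(1/3)*a/10) + C3*airybi(-3*50^(1/3)*a/10), a)


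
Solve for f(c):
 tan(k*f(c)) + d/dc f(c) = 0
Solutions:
 f(c) = Piecewise((-asin(exp(C1*k - c*k))/k + pi/k, Ne(k, 0)), (nan, True))
 f(c) = Piecewise((asin(exp(C1*k - c*k))/k, Ne(k, 0)), (nan, True))


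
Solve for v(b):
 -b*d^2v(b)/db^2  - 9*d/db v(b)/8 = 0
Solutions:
 v(b) = C1 + C2/b^(1/8)


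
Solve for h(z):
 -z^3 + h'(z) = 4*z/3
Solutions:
 h(z) = C1 + z^4/4 + 2*z^2/3


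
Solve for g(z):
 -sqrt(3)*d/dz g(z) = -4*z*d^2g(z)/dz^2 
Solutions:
 g(z) = C1 + C2*z^(sqrt(3)/4 + 1)


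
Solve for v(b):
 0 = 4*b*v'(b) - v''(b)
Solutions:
 v(b) = C1 + C2*erfi(sqrt(2)*b)


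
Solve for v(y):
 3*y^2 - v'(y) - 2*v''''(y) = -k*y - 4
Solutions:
 v(y) = C1 + C4*exp(-2^(2/3)*y/2) + k*y^2/2 + y^3 + 4*y + (C2*sin(2^(2/3)*sqrt(3)*y/4) + C3*cos(2^(2/3)*sqrt(3)*y/4))*exp(2^(2/3)*y/4)


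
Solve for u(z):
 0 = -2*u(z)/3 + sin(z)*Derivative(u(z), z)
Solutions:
 u(z) = C1*(cos(z) - 1)^(1/3)/(cos(z) + 1)^(1/3)


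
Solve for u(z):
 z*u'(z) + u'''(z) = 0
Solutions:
 u(z) = C1 + Integral(C2*airyai(-z) + C3*airybi(-z), z)


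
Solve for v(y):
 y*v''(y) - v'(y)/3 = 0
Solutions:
 v(y) = C1 + C2*y^(4/3)


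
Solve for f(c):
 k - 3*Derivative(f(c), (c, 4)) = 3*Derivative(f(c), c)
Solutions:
 f(c) = C1 + C4*exp(-c) + c*k/3 + (C2*sin(sqrt(3)*c/2) + C3*cos(sqrt(3)*c/2))*exp(c/2)


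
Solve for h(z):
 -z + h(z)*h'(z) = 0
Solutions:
 h(z) = -sqrt(C1 + z^2)
 h(z) = sqrt(C1 + z^2)


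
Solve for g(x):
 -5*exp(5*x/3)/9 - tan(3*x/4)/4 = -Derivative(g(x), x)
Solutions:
 g(x) = C1 + exp(5*x/3)/3 - log(cos(3*x/4))/3


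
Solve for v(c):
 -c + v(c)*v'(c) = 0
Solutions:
 v(c) = -sqrt(C1 + c^2)
 v(c) = sqrt(C1 + c^2)


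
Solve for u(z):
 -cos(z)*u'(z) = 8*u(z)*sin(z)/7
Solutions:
 u(z) = C1*cos(z)^(8/7)


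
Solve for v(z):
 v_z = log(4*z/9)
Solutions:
 v(z) = C1 + z*log(z) - z + z*log(4/9)


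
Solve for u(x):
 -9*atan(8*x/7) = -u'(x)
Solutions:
 u(x) = C1 + 9*x*atan(8*x/7) - 63*log(64*x^2 + 49)/16


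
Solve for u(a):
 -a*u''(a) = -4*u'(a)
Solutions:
 u(a) = C1 + C2*a^5


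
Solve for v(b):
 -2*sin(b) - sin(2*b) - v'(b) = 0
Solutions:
 v(b) = C1 - sin(b)^2 + 2*cos(b)


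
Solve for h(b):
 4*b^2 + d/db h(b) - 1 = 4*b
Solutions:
 h(b) = C1 - 4*b^3/3 + 2*b^2 + b


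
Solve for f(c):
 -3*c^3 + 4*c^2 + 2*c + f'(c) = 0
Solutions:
 f(c) = C1 + 3*c^4/4 - 4*c^3/3 - c^2


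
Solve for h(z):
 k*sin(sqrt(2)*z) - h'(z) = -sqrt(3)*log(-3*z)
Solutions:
 h(z) = C1 - sqrt(2)*k*cos(sqrt(2)*z)/2 + sqrt(3)*z*(log(-z) - 1) + sqrt(3)*z*log(3)


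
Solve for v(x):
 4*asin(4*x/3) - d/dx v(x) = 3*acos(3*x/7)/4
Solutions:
 v(x) = C1 - 3*x*acos(3*x/7)/4 + 4*x*asin(4*x/3) + sqrt(9 - 16*x^2) + sqrt(49 - 9*x^2)/4


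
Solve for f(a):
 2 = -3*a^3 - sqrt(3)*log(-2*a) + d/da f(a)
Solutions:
 f(a) = C1 + 3*a^4/4 + sqrt(3)*a*log(-a) + a*(-sqrt(3) + sqrt(3)*log(2) + 2)


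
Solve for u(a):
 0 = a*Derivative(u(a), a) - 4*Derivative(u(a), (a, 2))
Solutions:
 u(a) = C1 + C2*erfi(sqrt(2)*a/4)


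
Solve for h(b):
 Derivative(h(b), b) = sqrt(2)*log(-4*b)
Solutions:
 h(b) = C1 + sqrt(2)*b*log(-b) + sqrt(2)*b*(-1 + 2*log(2))


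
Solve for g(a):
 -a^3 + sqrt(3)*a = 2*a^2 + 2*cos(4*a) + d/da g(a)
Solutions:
 g(a) = C1 - a^4/4 - 2*a^3/3 + sqrt(3)*a^2/2 - sin(4*a)/2


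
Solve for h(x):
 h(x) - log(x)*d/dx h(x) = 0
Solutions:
 h(x) = C1*exp(li(x))


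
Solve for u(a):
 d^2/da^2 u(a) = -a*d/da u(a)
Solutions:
 u(a) = C1 + C2*erf(sqrt(2)*a/2)


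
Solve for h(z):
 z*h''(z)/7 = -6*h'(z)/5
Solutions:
 h(z) = C1 + C2/z^(37/5)


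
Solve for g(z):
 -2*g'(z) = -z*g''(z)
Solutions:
 g(z) = C1 + C2*z^3


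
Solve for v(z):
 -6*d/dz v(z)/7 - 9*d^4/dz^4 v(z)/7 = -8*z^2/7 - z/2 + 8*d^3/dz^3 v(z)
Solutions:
 v(z) = C1 + C2*exp(z*(-112 + 3136/(81*sqrt(357793) + 182177)^(1/3) + (81*sqrt(357793) + 182177)^(1/3))/54)*sin(sqrt(3)*z*(-(81*sqrt(357793) + 182177)^(1/3) + 3136/(81*sqrt(357793) + 182177)^(1/3))/54) + C3*exp(z*(-112 + 3136/(81*sqrt(357793) + 182177)^(1/3) + (81*sqrt(357793) + 182177)^(1/3))/54)*cos(sqrt(3)*z*(-(81*sqrt(357793) + 182177)^(1/3) + 3136/(81*sqrt(357793) + 182177)^(1/3))/54) + C4*exp(-z*(3136/(81*sqrt(357793) + 182177)^(1/3) + 56 + (81*sqrt(357793) + 182177)^(1/3))/27) + 4*z^3/9 + 7*z^2/24 - 224*z/9


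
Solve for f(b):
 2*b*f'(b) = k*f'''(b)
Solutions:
 f(b) = C1 + Integral(C2*airyai(2^(1/3)*b*(1/k)^(1/3)) + C3*airybi(2^(1/3)*b*(1/k)^(1/3)), b)


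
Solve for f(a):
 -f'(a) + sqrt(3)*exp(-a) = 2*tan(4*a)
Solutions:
 f(a) = C1 - log(tan(4*a)^2 + 1)/4 - sqrt(3)*exp(-a)


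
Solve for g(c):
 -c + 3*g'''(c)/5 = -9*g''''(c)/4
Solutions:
 g(c) = C1 + C2*c + C3*c^2 + C4*exp(-4*c/15) + 5*c^4/72 - 25*c^3/24


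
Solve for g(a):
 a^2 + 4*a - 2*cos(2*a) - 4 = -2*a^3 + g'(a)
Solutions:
 g(a) = C1 + a^4/2 + a^3/3 + 2*a^2 - 4*a - sin(2*a)


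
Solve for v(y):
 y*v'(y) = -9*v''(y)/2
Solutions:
 v(y) = C1 + C2*erf(y/3)


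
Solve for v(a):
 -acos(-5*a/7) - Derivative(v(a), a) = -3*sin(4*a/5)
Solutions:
 v(a) = C1 - a*acos(-5*a/7) - sqrt(49 - 25*a^2)/5 - 15*cos(4*a/5)/4


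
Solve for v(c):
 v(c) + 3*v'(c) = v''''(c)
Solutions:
 v(c) = (C1/sqrt(exp(c*sqrt(-12^(1/3)*(81 + sqrt(7329))^(1/3)/6 + 4*18^(1/3)/(3*(81 + sqrt(7329))^(1/3)) + 6*sqrt(6)/sqrt(-8*18^(1/3)/(81 + sqrt(7329))^(1/3) + 12^(1/3)*(81 + sqrt(7329))^(1/3))))) + C2*sqrt(exp(c*sqrt(-12^(1/3)*(81 + sqrt(7329))^(1/3)/6 + 4*18^(1/3)/(3*(81 + sqrt(7329))^(1/3)) + 6*sqrt(6)/sqrt(-8*18^(1/3)/(81 + sqrt(7329))^(1/3) + 12^(1/3)*(81 + sqrt(7329))^(1/3))))))*exp(sqrt(6)*c*sqrt(-8*18^(1/3)/(81 + sqrt(7329))^(1/3) + 12^(1/3)*(81 + sqrt(7329))^(1/3))/12) + (C3*sin(c*sqrt(-4*18^(1/3)/(3*(81 + sqrt(7329))^(1/3)) + 12^(1/3)*(81 + sqrt(7329))^(1/3)/6 + 6*sqrt(6)/sqrt(-8*18^(1/3)/(81 + sqrt(7329))^(1/3) + 12^(1/3)*(81 + sqrt(7329))^(1/3)))/2) + C4*cos(c*sqrt(-4*18^(1/3)/(3*(81 + sqrt(7329))^(1/3)) + 12^(1/3)*(81 + sqrt(7329))^(1/3)/6 + 6*sqrt(6)/sqrt(-8*18^(1/3)/(81 + sqrt(7329))^(1/3) + 12^(1/3)*(81 + sqrt(7329))^(1/3)))/2))*exp(-sqrt(6)*c*sqrt(-8*18^(1/3)/(81 + sqrt(7329))^(1/3) + 12^(1/3)*(81 + sqrt(7329))^(1/3))/12)


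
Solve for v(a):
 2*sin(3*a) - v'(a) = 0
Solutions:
 v(a) = C1 - 2*cos(3*a)/3


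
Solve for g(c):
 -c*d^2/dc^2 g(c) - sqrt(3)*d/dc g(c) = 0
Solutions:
 g(c) = C1 + C2*c^(1 - sqrt(3))


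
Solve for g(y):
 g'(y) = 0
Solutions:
 g(y) = C1


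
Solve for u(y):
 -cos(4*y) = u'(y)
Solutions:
 u(y) = C1 - sin(4*y)/4


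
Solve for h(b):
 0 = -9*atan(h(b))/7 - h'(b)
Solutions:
 Integral(1/atan(_y), (_y, h(b))) = C1 - 9*b/7


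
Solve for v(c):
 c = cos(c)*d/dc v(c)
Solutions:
 v(c) = C1 + Integral(c/cos(c), c)


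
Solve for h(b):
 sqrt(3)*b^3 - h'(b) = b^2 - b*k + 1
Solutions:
 h(b) = C1 + sqrt(3)*b^4/4 - b^3/3 + b^2*k/2 - b


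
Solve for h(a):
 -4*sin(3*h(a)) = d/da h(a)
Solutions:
 h(a) = -acos((-C1 - exp(24*a))/(C1 - exp(24*a)))/3 + 2*pi/3
 h(a) = acos((-C1 - exp(24*a))/(C1 - exp(24*a)))/3


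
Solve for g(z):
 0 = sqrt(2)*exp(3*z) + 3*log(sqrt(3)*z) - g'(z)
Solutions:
 g(z) = C1 + 3*z*log(z) + z*(-3 + 3*log(3)/2) + sqrt(2)*exp(3*z)/3


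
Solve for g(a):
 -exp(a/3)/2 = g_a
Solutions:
 g(a) = C1 - 3*exp(a/3)/2


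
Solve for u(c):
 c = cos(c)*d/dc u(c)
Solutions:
 u(c) = C1 + Integral(c/cos(c), c)


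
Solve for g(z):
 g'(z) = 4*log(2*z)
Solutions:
 g(z) = C1 + 4*z*log(z) - 4*z + z*log(16)


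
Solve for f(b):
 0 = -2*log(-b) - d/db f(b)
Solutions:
 f(b) = C1 - 2*b*log(-b) + 2*b


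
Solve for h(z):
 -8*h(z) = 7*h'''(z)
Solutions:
 h(z) = C3*exp(-2*7^(2/3)*z/7) + (C1*sin(sqrt(3)*7^(2/3)*z/7) + C2*cos(sqrt(3)*7^(2/3)*z/7))*exp(7^(2/3)*z/7)


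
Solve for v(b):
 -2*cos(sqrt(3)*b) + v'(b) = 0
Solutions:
 v(b) = C1 + 2*sqrt(3)*sin(sqrt(3)*b)/3


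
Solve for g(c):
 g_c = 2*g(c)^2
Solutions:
 g(c) = -1/(C1 + 2*c)


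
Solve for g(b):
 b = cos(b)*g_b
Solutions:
 g(b) = C1 + Integral(b/cos(b), b)


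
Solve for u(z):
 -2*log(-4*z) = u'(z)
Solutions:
 u(z) = C1 - 2*z*log(-z) + 2*z*(1 - 2*log(2))


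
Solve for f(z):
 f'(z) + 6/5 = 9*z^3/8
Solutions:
 f(z) = C1 + 9*z^4/32 - 6*z/5


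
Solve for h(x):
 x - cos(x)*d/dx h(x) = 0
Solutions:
 h(x) = C1 + Integral(x/cos(x), x)


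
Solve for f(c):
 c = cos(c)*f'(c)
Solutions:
 f(c) = C1 + Integral(c/cos(c), c)


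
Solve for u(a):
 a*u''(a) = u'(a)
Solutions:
 u(a) = C1 + C2*a^2


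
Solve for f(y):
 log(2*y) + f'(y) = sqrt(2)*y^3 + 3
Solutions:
 f(y) = C1 + sqrt(2)*y^4/4 - y*log(y) - y*log(2) + 4*y


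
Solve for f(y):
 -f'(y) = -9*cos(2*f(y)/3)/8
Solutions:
 -9*y/8 - 3*log(sin(2*f(y)/3) - 1)/4 + 3*log(sin(2*f(y)/3) + 1)/4 = C1


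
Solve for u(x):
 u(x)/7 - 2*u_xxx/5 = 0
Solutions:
 u(x) = C3*exp(14^(2/3)*5^(1/3)*x/14) + (C1*sin(14^(2/3)*sqrt(3)*5^(1/3)*x/28) + C2*cos(14^(2/3)*sqrt(3)*5^(1/3)*x/28))*exp(-14^(2/3)*5^(1/3)*x/28)


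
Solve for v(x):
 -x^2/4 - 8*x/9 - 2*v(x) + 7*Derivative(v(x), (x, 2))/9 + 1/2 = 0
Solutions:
 v(x) = C1*exp(-3*sqrt(14)*x/7) + C2*exp(3*sqrt(14)*x/7) - x^2/8 - 4*x/9 + 11/72


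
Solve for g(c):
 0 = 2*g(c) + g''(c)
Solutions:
 g(c) = C1*sin(sqrt(2)*c) + C2*cos(sqrt(2)*c)


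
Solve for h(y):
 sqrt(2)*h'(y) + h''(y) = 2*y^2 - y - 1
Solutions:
 h(y) = C1 + C2*exp(-sqrt(2)*y) + sqrt(2)*y^3/3 - y^2 - sqrt(2)*y^2/4 + y/2 + sqrt(2)*y/2


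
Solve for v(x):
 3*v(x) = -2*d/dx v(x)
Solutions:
 v(x) = C1*exp(-3*x/2)


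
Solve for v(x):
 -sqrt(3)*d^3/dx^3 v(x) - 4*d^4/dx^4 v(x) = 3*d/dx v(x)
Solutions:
 v(x) = C1 + C2*exp(x*(-2*sqrt(3) + 3^(2/3)/(sqrt(3) + 216 + sqrt(-3 + (sqrt(3) + 216)^2))^(1/3) + 3^(1/3)*(sqrt(3) + 216 + sqrt(-3 + (sqrt(3) + 216)^2))^(1/3))/24)*sin(3^(1/6)*x*(-3^(2/3)*(sqrt(3) + 216 + sqrt(-3 + (sqrt(3) + 216)^2))^(1/3) + 3/(sqrt(3) + 216 + sqrt(-3 + (sqrt(3) + 216)^2))^(1/3))/24) + C3*exp(x*(-2*sqrt(3) + 3^(2/3)/(sqrt(3) + 216 + sqrt(-3 + (sqrt(3) + 216)^2))^(1/3) + 3^(1/3)*(sqrt(3) + 216 + sqrt(-3 + (sqrt(3) + 216)^2))^(1/3))/24)*cos(3^(1/6)*x*(-3^(2/3)*(sqrt(3) + 216 + sqrt(-3 + (sqrt(3) + 216)^2))^(1/3) + 3/(sqrt(3) + 216 + sqrt(-3 + (sqrt(3) + 216)^2))^(1/3))/24) + C4*exp(-x*(3^(2/3)/(sqrt(3) + 216 + sqrt(-3 + (sqrt(3) + 216)^2))^(1/3) + sqrt(3) + 3^(1/3)*(sqrt(3) + 216 + sqrt(-3 + (sqrt(3) + 216)^2))^(1/3))/12)


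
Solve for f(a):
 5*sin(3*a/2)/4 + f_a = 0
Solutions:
 f(a) = C1 + 5*cos(3*a/2)/6


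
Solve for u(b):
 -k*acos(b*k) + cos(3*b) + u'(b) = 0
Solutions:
 u(b) = C1 + k*Piecewise((b*acos(b*k) - sqrt(-b^2*k^2 + 1)/k, Ne(k, 0)), (pi*b/2, True)) - sin(3*b)/3


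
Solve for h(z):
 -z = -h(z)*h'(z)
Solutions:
 h(z) = -sqrt(C1 + z^2)
 h(z) = sqrt(C1 + z^2)


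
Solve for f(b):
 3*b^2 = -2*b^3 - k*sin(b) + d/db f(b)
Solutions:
 f(b) = C1 + b^4/2 + b^3 - k*cos(b)


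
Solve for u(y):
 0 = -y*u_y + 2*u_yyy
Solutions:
 u(y) = C1 + Integral(C2*airyai(2^(2/3)*y/2) + C3*airybi(2^(2/3)*y/2), y)


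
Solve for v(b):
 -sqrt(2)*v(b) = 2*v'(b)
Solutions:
 v(b) = C1*exp(-sqrt(2)*b/2)


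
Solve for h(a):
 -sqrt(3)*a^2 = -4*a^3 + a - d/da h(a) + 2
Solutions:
 h(a) = C1 - a^4 + sqrt(3)*a^3/3 + a^2/2 + 2*a


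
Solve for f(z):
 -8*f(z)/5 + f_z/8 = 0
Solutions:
 f(z) = C1*exp(64*z/5)


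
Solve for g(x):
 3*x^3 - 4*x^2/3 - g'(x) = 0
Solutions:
 g(x) = C1 + 3*x^4/4 - 4*x^3/9


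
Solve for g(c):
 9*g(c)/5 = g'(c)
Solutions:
 g(c) = C1*exp(9*c/5)


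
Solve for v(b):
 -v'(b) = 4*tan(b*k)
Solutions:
 v(b) = C1 - 4*Piecewise((-log(cos(b*k))/k, Ne(k, 0)), (0, True))


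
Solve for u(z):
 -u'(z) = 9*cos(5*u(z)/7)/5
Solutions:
 9*z/5 - 7*log(sin(5*u(z)/7) - 1)/10 + 7*log(sin(5*u(z)/7) + 1)/10 = C1


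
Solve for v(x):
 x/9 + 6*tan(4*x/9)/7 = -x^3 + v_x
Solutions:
 v(x) = C1 + x^4/4 + x^2/18 - 27*log(cos(4*x/9))/14


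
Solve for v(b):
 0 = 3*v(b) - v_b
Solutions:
 v(b) = C1*exp(3*b)


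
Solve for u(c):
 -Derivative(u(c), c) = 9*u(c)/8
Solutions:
 u(c) = C1*exp(-9*c/8)


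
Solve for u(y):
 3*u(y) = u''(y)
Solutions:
 u(y) = C1*exp(-sqrt(3)*y) + C2*exp(sqrt(3)*y)


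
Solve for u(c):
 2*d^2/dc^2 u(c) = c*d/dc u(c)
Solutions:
 u(c) = C1 + C2*erfi(c/2)


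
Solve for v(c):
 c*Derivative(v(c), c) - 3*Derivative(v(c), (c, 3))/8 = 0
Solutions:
 v(c) = C1 + Integral(C2*airyai(2*3^(2/3)*c/3) + C3*airybi(2*3^(2/3)*c/3), c)


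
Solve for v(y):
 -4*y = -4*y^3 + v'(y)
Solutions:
 v(y) = C1 + y^4 - 2*y^2


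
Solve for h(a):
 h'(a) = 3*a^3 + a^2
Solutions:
 h(a) = C1 + 3*a^4/4 + a^3/3


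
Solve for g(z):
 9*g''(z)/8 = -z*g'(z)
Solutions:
 g(z) = C1 + C2*erf(2*z/3)


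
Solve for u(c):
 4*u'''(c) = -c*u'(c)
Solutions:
 u(c) = C1 + Integral(C2*airyai(-2^(1/3)*c/2) + C3*airybi(-2^(1/3)*c/2), c)


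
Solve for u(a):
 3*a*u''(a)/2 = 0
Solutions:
 u(a) = C1 + C2*a


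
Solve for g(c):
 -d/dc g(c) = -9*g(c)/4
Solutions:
 g(c) = C1*exp(9*c/4)


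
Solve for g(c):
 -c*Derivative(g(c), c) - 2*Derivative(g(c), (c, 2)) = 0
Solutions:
 g(c) = C1 + C2*erf(c/2)


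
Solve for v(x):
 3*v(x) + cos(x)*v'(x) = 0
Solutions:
 v(x) = C1*(sin(x) - 1)^(3/2)/(sin(x) + 1)^(3/2)


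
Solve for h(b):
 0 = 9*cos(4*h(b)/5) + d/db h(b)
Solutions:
 9*b - 5*log(sin(4*h(b)/5) - 1)/8 + 5*log(sin(4*h(b)/5) + 1)/8 = C1


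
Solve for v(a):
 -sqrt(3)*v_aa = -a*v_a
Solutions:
 v(a) = C1 + C2*erfi(sqrt(2)*3^(3/4)*a/6)


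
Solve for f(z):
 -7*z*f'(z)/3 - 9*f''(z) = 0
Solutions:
 f(z) = C1 + C2*erf(sqrt(42)*z/18)


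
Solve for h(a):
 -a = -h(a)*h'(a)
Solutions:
 h(a) = -sqrt(C1 + a^2)
 h(a) = sqrt(C1 + a^2)


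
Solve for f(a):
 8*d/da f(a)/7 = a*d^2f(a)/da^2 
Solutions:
 f(a) = C1 + C2*a^(15/7)


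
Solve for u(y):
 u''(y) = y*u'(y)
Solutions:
 u(y) = C1 + C2*erfi(sqrt(2)*y/2)


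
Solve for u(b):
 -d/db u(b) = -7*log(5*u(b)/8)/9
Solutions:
 9*Integral(1/(-log(_y) - log(5) + 3*log(2)), (_y, u(b)))/7 = C1 - b


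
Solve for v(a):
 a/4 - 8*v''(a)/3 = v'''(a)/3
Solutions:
 v(a) = C1 + C2*a + C3*exp(-8*a) + a^3/64 - 3*a^2/512


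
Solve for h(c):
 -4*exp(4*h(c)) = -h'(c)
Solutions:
 h(c) = log(-(-1/(C1 + 16*c))^(1/4))
 h(c) = log(-1/(C1 + 16*c))/4
 h(c) = log(-I*(-1/(C1 + 16*c))^(1/4))
 h(c) = log(I*(-1/(C1 + 16*c))^(1/4))


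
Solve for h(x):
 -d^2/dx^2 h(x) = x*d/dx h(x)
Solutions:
 h(x) = C1 + C2*erf(sqrt(2)*x/2)


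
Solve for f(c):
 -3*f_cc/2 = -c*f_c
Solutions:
 f(c) = C1 + C2*erfi(sqrt(3)*c/3)


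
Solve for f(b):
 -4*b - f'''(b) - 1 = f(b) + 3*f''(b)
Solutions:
 f(b) = C1*exp(b*(-1 + 2^(1/3)/(2*(sqrt(5) + 3)^(1/3)) + 2^(2/3)*(sqrt(5) + 3)^(1/3)/4))*sin(2^(1/3)*sqrt(3)*b*(-2^(1/3)*(sqrt(5) + 3)^(1/3) + 2/(sqrt(5) + 3)^(1/3))/4) + C2*exp(b*(-1 + 2^(1/3)/(2*(sqrt(5) + 3)^(1/3)) + 2^(2/3)*(sqrt(5) + 3)^(1/3)/4))*cos(2^(1/3)*sqrt(3)*b*(-2^(1/3)*(sqrt(5) + 3)^(1/3) + 2/(sqrt(5) + 3)^(1/3))/4) + C3*exp(-b*(2^(1/3)/(sqrt(5) + 3)^(1/3) + 1 + 2^(2/3)*(sqrt(5) + 3)^(1/3)/2)) - 4*b - 1


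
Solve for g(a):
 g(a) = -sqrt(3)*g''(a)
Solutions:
 g(a) = C1*sin(3^(3/4)*a/3) + C2*cos(3^(3/4)*a/3)


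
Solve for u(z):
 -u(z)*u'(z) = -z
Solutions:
 u(z) = -sqrt(C1 + z^2)
 u(z) = sqrt(C1 + z^2)


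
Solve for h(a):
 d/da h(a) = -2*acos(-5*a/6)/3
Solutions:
 h(a) = C1 - 2*a*acos(-5*a/6)/3 - 2*sqrt(36 - 25*a^2)/15


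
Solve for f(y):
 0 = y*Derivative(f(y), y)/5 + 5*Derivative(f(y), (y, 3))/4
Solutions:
 f(y) = C1 + Integral(C2*airyai(-2^(2/3)*5^(1/3)*y/5) + C3*airybi(-2^(2/3)*5^(1/3)*y/5), y)


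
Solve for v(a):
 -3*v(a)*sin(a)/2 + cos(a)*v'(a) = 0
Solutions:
 v(a) = C1/cos(a)^(3/2)


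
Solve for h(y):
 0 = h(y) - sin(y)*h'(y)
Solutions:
 h(y) = C1*sqrt(cos(y) - 1)/sqrt(cos(y) + 1)


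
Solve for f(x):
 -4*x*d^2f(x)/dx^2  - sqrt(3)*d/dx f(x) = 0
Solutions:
 f(x) = C1 + C2*x^(1 - sqrt(3)/4)


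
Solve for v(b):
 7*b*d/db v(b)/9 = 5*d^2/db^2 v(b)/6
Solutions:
 v(b) = C1 + C2*erfi(sqrt(105)*b/15)


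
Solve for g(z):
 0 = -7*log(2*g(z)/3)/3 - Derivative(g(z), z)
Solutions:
 3*Integral(1/(log(_y) - log(3) + log(2)), (_y, g(z)))/7 = C1 - z


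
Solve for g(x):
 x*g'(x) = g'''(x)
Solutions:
 g(x) = C1 + Integral(C2*airyai(x) + C3*airybi(x), x)


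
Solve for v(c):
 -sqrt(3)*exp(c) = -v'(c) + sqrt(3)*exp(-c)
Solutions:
 v(c) = C1 + 2*sqrt(3)*sinh(c)


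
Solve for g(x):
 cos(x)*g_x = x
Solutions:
 g(x) = C1 + Integral(x/cos(x), x)


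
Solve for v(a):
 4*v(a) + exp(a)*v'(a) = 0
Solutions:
 v(a) = C1*exp(4*exp(-a))


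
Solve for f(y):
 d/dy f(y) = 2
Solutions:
 f(y) = C1 + 2*y


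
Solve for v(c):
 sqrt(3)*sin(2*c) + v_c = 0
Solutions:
 v(c) = C1 + sqrt(3)*cos(2*c)/2


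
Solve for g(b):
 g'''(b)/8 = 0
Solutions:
 g(b) = C1 + C2*b + C3*b^2


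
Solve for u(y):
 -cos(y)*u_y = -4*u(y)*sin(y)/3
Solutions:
 u(y) = C1/cos(y)^(4/3)


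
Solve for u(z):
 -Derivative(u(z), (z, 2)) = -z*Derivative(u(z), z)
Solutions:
 u(z) = C1 + C2*erfi(sqrt(2)*z/2)


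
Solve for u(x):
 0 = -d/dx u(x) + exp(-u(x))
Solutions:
 u(x) = log(C1 + x)


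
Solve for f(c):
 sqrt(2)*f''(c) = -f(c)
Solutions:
 f(c) = C1*sin(2^(3/4)*c/2) + C2*cos(2^(3/4)*c/2)


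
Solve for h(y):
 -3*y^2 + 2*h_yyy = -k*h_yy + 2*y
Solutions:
 h(y) = C1 + C2*y + C3*exp(-k*y/2) + y^4/(4*k) + y^3*(1/3 - 2/k)/k + 2*y^2*(-1 + 6/k)/k^2


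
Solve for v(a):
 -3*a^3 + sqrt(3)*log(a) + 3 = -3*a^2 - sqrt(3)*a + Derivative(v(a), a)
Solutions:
 v(a) = C1 - 3*a^4/4 + a^3 + sqrt(3)*a^2/2 + sqrt(3)*a*log(a) - sqrt(3)*a + 3*a


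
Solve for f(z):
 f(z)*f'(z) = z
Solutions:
 f(z) = -sqrt(C1 + z^2)
 f(z) = sqrt(C1 + z^2)


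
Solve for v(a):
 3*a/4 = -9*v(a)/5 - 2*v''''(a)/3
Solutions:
 v(a) = -5*a/12 + (C1*sin(15^(3/4)*2^(1/4)*a/10) + C2*cos(15^(3/4)*2^(1/4)*a/10))*exp(-15^(3/4)*2^(1/4)*a/10) + (C3*sin(15^(3/4)*2^(1/4)*a/10) + C4*cos(15^(3/4)*2^(1/4)*a/10))*exp(15^(3/4)*2^(1/4)*a/10)


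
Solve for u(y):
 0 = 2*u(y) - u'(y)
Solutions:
 u(y) = C1*exp(2*y)


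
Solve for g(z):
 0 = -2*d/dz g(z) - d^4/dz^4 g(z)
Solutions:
 g(z) = C1 + C4*exp(-2^(1/3)*z) + (C2*sin(2^(1/3)*sqrt(3)*z/2) + C3*cos(2^(1/3)*sqrt(3)*z/2))*exp(2^(1/3)*z/2)


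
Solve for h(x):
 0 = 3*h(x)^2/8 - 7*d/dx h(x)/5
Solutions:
 h(x) = -56/(C1 + 15*x)


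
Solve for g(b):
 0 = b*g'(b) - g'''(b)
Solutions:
 g(b) = C1 + Integral(C2*airyai(b) + C3*airybi(b), b)


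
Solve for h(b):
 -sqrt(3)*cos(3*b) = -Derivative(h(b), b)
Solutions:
 h(b) = C1 + sqrt(3)*sin(3*b)/3


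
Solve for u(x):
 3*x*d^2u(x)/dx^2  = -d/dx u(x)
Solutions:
 u(x) = C1 + C2*x^(2/3)


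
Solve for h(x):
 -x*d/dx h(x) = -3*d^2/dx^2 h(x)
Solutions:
 h(x) = C1 + C2*erfi(sqrt(6)*x/6)


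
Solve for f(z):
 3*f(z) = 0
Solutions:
 f(z) = 0


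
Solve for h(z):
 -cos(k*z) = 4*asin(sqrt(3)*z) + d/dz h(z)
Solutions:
 h(z) = C1 - 4*z*asin(sqrt(3)*z) - 4*sqrt(3)*sqrt(1 - 3*z^2)/3 - Piecewise((sin(k*z)/k, Ne(k, 0)), (z, True))


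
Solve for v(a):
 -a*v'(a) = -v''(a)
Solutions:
 v(a) = C1 + C2*erfi(sqrt(2)*a/2)


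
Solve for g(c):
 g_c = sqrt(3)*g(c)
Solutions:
 g(c) = C1*exp(sqrt(3)*c)


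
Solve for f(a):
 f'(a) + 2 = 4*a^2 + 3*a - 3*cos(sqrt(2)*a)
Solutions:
 f(a) = C1 + 4*a^3/3 + 3*a^2/2 - 2*a - 3*sqrt(2)*sin(sqrt(2)*a)/2


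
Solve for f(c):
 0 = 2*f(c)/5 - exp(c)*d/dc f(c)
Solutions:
 f(c) = C1*exp(-2*exp(-c)/5)


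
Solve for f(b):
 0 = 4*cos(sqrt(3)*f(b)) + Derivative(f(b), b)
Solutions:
 f(b) = sqrt(3)*(pi - asin((exp(2*sqrt(3)*C1) + exp(8*sqrt(3)*b))/(exp(2*sqrt(3)*C1) - exp(8*sqrt(3)*b))))/3
 f(b) = sqrt(3)*asin((exp(2*sqrt(3)*C1) + exp(8*sqrt(3)*b))/(exp(2*sqrt(3)*C1) - exp(8*sqrt(3)*b)))/3


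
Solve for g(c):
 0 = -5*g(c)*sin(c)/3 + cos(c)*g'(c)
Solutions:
 g(c) = C1/cos(c)^(5/3)


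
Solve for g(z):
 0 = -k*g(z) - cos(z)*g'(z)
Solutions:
 g(z) = C1*exp(k*(log(sin(z) - 1) - log(sin(z) + 1))/2)


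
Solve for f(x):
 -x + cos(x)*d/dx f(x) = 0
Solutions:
 f(x) = C1 + Integral(x/cos(x), x)


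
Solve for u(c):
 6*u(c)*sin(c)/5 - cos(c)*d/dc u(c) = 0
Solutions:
 u(c) = C1/cos(c)^(6/5)


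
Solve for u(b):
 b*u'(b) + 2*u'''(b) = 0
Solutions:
 u(b) = C1 + Integral(C2*airyai(-2^(2/3)*b/2) + C3*airybi(-2^(2/3)*b/2), b)


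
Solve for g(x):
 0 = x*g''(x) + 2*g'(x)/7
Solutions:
 g(x) = C1 + C2*x^(5/7)


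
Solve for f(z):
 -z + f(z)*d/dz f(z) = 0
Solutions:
 f(z) = -sqrt(C1 + z^2)
 f(z) = sqrt(C1 + z^2)


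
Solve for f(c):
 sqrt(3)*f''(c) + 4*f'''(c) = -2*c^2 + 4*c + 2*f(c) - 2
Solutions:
 f(c) = C1*exp(-c*(3^(2/3)/(-sqrt(3) + sqrt(-3 + (144 - sqrt(3))^2) + 144)^(1/3) + 2*sqrt(3) + 3^(1/3)*(-sqrt(3) + sqrt(-3 + (144 - sqrt(3))^2) + 144)^(1/3))/24)*sin(3^(1/6)*c*(-3^(2/3)*(-sqrt(3) + sqrt(-3 + (144 - sqrt(3))^2) + 144)^(1/3) + 3/(-sqrt(3) + sqrt(-3 + (144 - sqrt(3))^2) + 144)^(1/3))/24) + C2*exp(-c*(3^(2/3)/(-sqrt(3) + sqrt(-3 + (144 - sqrt(3))^2) + 144)^(1/3) + 2*sqrt(3) + 3^(1/3)*(-sqrt(3) + sqrt(-3 + (144 - sqrt(3))^2) + 144)^(1/3))/24)*cos(3^(1/6)*c*(-3^(2/3)*(-sqrt(3) + sqrt(-3 + (144 - sqrt(3))^2) + 144)^(1/3) + 3/(-sqrt(3) + sqrt(-3 + (144 - sqrt(3))^2) + 144)^(1/3))/24) + C3*exp(c*(-sqrt(3) + 3^(2/3)/(-sqrt(3) + sqrt(-3 + (144 - sqrt(3))^2) + 144)^(1/3) + 3^(1/3)*(-sqrt(3) + sqrt(-3 + (144 - sqrt(3))^2) + 144)^(1/3))/12) + c^2 - 2*c + 1 + sqrt(3)


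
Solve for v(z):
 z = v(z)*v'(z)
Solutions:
 v(z) = -sqrt(C1 + z^2)
 v(z) = sqrt(C1 + z^2)


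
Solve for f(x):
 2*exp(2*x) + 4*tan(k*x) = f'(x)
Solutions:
 f(x) = C1 + 4*Piecewise((-log(cos(k*x))/k, Ne(k, 0)), (0, True)) + exp(2*x)


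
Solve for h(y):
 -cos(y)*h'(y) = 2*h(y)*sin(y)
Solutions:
 h(y) = C1*cos(y)^2


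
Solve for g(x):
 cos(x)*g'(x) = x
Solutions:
 g(x) = C1 + Integral(x/cos(x), x)


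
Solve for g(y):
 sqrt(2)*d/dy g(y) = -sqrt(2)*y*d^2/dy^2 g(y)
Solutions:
 g(y) = C1 + C2*log(y)


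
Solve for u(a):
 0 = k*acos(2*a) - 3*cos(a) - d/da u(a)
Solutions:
 u(a) = C1 + k*(a*acos(2*a) - sqrt(1 - 4*a^2)/2) - 3*sin(a)


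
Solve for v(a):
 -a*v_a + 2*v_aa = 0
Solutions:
 v(a) = C1 + C2*erfi(a/2)


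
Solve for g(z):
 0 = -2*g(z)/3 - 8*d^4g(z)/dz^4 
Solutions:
 g(z) = (C1*sin(3^(3/4)*z/6) + C2*cos(3^(3/4)*z/6))*exp(-3^(3/4)*z/6) + (C3*sin(3^(3/4)*z/6) + C4*cos(3^(3/4)*z/6))*exp(3^(3/4)*z/6)


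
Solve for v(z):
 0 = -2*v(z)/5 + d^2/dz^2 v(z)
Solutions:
 v(z) = C1*exp(-sqrt(10)*z/5) + C2*exp(sqrt(10)*z/5)


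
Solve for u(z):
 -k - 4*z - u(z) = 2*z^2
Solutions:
 u(z) = -k - 2*z^2 - 4*z


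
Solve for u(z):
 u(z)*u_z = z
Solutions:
 u(z) = -sqrt(C1 + z^2)
 u(z) = sqrt(C1 + z^2)


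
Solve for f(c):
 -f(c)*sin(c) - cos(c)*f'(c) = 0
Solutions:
 f(c) = C1*cos(c)


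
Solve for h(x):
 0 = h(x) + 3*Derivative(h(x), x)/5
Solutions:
 h(x) = C1*exp(-5*x/3)


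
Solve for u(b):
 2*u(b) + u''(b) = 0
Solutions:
 u(b) = C1*sin(sqrt(2)*b) + C2*cos(sqrt(2)*b)


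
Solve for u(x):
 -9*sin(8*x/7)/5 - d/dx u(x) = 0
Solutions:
 u(x) = C1 + 63*cos(8*x/7)/40


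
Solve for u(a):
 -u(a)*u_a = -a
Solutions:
 u(a) = -sqrt(C1 + a^2)
 u(a) = sqrt(C1 + a^2)


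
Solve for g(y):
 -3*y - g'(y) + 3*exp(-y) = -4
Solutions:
 g(y) = C1 - 3*y^2/2 + 4*y - 3*exp(-y)


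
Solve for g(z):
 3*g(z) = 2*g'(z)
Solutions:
 g(z) = C1*exp(3*z/2)


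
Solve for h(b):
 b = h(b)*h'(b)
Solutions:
 h(b) = -sqrt(C1 + b^2)
 h(b) = sqrt(C1 + b^2)


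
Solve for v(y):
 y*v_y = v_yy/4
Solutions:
 v(y) = C1 + C2*erfi(sqrt(2)*y)


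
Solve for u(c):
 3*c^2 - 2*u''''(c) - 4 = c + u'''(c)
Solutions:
 u(c) = C1 + C2*c + C3*c^2 + C4*exp(-c/2) + c^5/20 - 13*c^4/24 + 11*c^3/3


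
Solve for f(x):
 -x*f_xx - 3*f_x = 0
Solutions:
 f(x) = C1 + C2/x^2


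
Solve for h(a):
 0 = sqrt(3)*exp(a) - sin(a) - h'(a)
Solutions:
 h(a) = C1 + sqrt(3)*exp(a) + cos(a)


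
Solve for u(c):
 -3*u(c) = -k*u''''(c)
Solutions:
 u(c) = C1*exp(-3^(1/4)*c*(1/k)^(1/4)) + C2*exp(3^(1/4)*c*(1/k)^(1/4)) + C3*exp(-3^(1/4)*I*c*(1/k)^(1/4)) + C4*exp(3^(1/4)*I*c*(1/k)^(1/4))


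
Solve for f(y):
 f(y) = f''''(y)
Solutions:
 f(y) = C1*exp(-y) + C2*exp(y) + C3*sin(y) + C4*cos(y)


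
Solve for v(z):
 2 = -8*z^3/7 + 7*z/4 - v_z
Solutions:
 v(z) = C1 - 2*z^4/7 + 7*z^2/8 - 2*z


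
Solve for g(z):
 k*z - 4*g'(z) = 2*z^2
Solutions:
 g(z) = C1 + k*z^2/8 - z^3/6


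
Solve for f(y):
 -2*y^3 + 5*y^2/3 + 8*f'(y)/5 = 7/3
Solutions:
 f(y) = C1 + 5*y^4/16 - 25*y^3/72 + 35*y/24


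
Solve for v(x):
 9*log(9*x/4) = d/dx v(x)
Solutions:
 v(x) = C1 + 9*x*log(x) - 9*x + x*log(387420489/262144)


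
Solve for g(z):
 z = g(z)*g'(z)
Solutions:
 g(z) = -sqrt(C1 + z^2)
 g(z) = sqrt(C1 + z^2)


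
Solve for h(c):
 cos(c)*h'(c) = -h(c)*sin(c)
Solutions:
 h(c) = C1*cos(c)


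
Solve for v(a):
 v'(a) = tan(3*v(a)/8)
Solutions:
 v(a) = -8*asin(C1*exp(3*a/8))/3 + 8*pi/3
 v(a) = 8*asin(C1*exp(3*a/8))/3


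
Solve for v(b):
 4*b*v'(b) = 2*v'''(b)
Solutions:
 v(b) = C1 + Integral(C2*airyai(2^(1/3)*b) + C3*airybi(2^(1/3)*b), b)


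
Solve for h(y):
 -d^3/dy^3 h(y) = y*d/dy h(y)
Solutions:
 h(y) = C1 + Integral(C2*airyai(-y) + C3*airybi(-y), y)


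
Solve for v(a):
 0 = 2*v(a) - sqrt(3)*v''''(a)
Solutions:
 v(a) = C1*exp(-2^(1/4)*3^(7/8)*a/3) + C2*exp(2^(1/4)*3^(7/8)*a/3) + C3*sin(2^(1/4)*3^(7/8)*a/3) + C4*cos(2^(1/4)*3^(7/8)*a/3)


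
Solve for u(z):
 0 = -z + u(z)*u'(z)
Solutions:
 u(z) = -sqrt(C1 + z^2)
 u(z) = sqrt(C1 + z^2)


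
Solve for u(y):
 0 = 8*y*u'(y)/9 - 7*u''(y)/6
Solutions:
 u(y) = C1 + C2*erfi(2*sqrt(42)*y/21)


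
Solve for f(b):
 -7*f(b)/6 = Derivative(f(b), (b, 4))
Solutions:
 f(b) = (C1*sin(14^(1/4)*3^(3/4)*b/6) + C2*cos(14^(1/4)*3^(3/4)*b/6))*exp(-14^(1/4)*3^(3/4)*b/6) + (C3*sin(14^(1/4)*3^(3/4)*b/6) + C4*cos(14^(1/4)*3^(3/4)*b/6))*exp(14^(1/4)*3^(3/4)*b/6)


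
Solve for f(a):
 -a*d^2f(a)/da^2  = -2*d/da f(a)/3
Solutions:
 f(a) = C1 + C2*a^(5/3)


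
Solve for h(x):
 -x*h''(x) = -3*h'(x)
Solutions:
 h(x) = C1 + C2*x^4


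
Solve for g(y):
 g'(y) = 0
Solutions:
 g(y) = C1


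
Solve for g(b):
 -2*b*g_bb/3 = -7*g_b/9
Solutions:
 g(b) = C1 + C2*b^(13/6)


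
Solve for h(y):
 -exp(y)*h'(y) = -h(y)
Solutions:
 h(y) = C1*exp(-exp(-y))


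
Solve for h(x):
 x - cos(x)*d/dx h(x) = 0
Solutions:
 h(x) = C1 + Integral(x/cos(x), x)


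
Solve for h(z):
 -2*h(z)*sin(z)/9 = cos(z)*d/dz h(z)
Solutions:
 h(z) = C1*cos(z)^(2/9)


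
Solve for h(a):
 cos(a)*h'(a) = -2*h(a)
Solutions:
 h(a) = C1*(sin(a) - 1)/(sin(a) + 1)


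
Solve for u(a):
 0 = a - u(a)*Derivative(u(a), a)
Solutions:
 u(a) = -sqrt(C1 + a^2)
 u(a) = sqrt(C1 + a^2)


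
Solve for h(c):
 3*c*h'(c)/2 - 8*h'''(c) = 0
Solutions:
 h(c) = C1 + Integral(C2*airyai(2^(2/3)*3^(1/3)*c/4) + C3*airybi(2^(2/3)*3^(1/3)*c/4), c)


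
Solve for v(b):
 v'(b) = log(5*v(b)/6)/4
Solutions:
 -4*Integral(1/(log(_y) - log(6) + log(5)), (_y, v(b))) = C1 - b


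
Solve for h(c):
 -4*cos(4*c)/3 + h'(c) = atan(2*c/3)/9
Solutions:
 h(c) = C1 + c*atan(2*c/3)/9 - log(4*c^2 + 9)/12 + sin(4*c)/3
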